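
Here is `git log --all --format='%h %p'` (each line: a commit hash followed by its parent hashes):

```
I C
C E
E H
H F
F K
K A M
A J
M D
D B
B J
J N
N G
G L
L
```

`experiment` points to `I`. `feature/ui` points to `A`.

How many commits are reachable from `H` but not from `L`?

Reachable from H: {A, B, D, F, G, H, J, K, L, M, N}.
Reachable from L: {L}.
In H's history but not L's: {A, B, D, F, G, H, J, K, M, N} — 10 commits.

10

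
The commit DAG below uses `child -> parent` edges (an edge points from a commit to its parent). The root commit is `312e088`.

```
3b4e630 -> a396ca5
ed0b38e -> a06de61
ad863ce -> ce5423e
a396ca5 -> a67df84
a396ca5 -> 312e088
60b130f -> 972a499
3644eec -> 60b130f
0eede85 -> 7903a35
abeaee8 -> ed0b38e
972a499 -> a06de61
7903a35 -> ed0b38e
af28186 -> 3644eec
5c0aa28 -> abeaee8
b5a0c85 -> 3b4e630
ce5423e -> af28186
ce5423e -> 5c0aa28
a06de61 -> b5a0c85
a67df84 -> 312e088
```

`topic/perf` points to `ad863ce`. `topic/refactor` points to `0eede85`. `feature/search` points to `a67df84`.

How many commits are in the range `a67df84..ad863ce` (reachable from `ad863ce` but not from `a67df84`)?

Reachable from ad863ce: {312e088, 3644eec, 3b4e630, 5c0aa28, 60b130f, 972a499, a06de61, a396ca5, a67df84, abeaee8, ad863ce, af28186, b5a0c85, ce5423e, ed0b38e}.
Reachable from a67df84: {312e088, a67df84}.
In ad863ce's history but not a67df84's: {3644eec, 3b4e630, 5c0aa28, 60b130f, 972a499, a06de61, a396ca5, abeaee8, ad863ce, af28186, b5a0c85, ce5423e, ed0b38e} — 13 commits.

13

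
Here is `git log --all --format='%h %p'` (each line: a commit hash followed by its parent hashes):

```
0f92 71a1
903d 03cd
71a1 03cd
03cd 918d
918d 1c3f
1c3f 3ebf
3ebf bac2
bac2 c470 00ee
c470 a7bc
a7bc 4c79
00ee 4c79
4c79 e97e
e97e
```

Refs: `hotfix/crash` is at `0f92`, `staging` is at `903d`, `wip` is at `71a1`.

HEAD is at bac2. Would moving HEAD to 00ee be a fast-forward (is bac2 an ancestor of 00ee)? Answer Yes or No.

A fast-forward from bac2 to 00ee is possible iff bac2 is an ancestor of 00ee.
Ancestors of 00ee: {00ee, 4c79, e97e}.
bac2 is not among them, so fast-forward is not possible.

No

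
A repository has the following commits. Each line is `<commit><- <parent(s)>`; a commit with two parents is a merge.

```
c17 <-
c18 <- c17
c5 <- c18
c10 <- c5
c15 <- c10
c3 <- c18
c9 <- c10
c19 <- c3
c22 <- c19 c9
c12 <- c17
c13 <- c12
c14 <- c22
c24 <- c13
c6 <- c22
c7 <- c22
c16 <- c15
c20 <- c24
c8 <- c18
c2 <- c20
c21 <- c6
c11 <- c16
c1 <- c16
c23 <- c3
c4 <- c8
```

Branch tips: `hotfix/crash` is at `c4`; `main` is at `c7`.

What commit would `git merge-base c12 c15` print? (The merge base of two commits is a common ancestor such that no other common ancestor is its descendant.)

c17

Ancestors of c12: {c12, c17}.
Ancestors of c15: {c10, c15, c17, c18, c5}.
Common ancestors: {c17}.
The only common ancestor is c17, so it is the merge base.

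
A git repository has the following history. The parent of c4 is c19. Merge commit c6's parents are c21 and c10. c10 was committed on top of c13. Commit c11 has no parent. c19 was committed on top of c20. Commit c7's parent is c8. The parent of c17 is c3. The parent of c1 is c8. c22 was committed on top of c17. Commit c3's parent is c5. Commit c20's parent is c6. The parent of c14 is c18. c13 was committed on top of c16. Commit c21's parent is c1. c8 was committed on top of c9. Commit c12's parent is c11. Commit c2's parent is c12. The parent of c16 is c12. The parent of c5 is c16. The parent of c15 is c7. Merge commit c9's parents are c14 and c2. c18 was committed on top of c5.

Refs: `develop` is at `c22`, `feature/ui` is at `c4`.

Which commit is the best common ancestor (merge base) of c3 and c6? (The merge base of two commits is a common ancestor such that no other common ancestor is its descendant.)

Ancestors of c3: {c11, c12, c16, c3, c5}.
Ancestors of c6: {c1, c10, c11, c12, c13, c14, c16, c18, c2, c21, c5, c6, c8, c9}.
Common ancestors: {c11, c12, c16, c5}.
Among these, c5 is not an ancestor of any other common ancestor — it is the merge base.

c5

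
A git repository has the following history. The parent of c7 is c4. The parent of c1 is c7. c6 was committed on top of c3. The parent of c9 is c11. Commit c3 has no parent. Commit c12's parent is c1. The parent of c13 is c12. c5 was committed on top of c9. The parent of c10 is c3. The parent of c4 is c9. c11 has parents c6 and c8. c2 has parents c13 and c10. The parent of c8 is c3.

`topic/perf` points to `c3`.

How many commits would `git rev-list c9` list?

Walking parent pointers from c9: reachable set = {c11, c3, c6, c8, c9}.
That is 5 commits.

5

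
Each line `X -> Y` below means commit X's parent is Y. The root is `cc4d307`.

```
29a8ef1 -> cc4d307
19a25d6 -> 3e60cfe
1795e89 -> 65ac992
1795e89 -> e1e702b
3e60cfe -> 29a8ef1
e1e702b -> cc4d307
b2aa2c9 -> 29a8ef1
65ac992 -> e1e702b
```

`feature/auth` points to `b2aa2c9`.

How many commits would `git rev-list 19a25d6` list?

Walking parent pointers from 19a25d6: reachable set = {19a25d6, 29a8ef1, 3e60cfe, cc4d307}.
That is 4 commits.

4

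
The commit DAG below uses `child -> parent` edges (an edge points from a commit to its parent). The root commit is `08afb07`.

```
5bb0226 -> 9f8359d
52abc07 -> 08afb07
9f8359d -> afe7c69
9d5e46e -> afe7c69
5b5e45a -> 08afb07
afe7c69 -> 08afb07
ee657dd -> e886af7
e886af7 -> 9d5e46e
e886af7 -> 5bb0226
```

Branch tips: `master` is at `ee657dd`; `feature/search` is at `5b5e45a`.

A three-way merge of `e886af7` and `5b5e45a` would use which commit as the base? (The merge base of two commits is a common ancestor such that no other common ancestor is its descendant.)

08afb07

Ancestors of e886af7: {08afb07, 5bb0226, 9d5e46e, 9f8359d, afe7c69, e886af7}.
Ancestors of 5b5e45a: {08afb07, 5b5e45a}.
Common ancestors: {08afb07}.
The only common ancestor is 08afb07, so it is the merge base.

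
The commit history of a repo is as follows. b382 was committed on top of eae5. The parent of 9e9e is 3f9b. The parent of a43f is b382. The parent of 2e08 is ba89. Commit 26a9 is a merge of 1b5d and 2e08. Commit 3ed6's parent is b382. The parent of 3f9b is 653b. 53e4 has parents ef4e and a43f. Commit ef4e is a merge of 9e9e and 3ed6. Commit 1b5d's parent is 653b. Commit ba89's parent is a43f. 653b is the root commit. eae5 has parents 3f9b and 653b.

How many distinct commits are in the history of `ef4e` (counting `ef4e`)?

Walking parent pointers from ef4e: reachable set = {3ed6, 3f9b, 653b, 9e9e, b382, eae5, ef4e}.
That is 7 commits.

7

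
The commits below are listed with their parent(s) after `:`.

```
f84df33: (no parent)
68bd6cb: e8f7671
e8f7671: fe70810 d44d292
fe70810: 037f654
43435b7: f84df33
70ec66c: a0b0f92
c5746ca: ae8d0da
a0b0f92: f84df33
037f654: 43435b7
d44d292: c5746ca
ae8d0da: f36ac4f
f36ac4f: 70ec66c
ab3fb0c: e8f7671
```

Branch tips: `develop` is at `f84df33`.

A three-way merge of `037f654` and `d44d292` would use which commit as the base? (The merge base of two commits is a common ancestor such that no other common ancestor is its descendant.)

Ancestors of 037f654: {037f654, 43435b7, f84df33}.
Ancestors of d44d292: {70ec66c, a0b0f92, ae8d0da, c5746ca, d44d292, f36ac4f, f84df33}.
Common ancestors: {f84df33}.
The only common ancestor is f84df33, so it is the merge base.

f84df33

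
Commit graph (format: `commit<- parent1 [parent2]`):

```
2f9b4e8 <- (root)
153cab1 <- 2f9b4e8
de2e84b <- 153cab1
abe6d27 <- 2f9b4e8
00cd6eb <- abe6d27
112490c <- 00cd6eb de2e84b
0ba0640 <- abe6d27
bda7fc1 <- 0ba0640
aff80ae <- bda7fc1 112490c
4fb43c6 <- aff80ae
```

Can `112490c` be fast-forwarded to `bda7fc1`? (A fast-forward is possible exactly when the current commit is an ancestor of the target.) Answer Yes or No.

No

A fast-forward from 112490c to bda7fc1 is possible iff 112490c is an ancestor of bda7fc1.
Ancestors of bda7fc1: {0ba0640, 2f9b4e8, abe6d27, bda7fc1}.
112490c is not among them, so fast-forward is not possible.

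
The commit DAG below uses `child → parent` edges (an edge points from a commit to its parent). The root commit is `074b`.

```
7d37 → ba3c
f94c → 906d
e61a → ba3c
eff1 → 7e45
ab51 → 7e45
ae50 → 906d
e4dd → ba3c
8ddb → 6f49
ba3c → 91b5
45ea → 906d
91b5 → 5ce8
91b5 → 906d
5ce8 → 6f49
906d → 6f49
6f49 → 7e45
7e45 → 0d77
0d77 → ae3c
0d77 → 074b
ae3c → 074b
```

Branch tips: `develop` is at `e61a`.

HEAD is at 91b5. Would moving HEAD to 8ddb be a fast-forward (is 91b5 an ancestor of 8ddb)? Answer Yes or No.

No

A fast-forward from 91b5 to 8ddb is possible iff 91b5 is an ancestor of 8ddb.
Ancestors of 8ddb: {074b, 0d77, 6f49, 7e45, 8ddb, ae3c}.
91b5 is not among them, so fast-forward is not possible.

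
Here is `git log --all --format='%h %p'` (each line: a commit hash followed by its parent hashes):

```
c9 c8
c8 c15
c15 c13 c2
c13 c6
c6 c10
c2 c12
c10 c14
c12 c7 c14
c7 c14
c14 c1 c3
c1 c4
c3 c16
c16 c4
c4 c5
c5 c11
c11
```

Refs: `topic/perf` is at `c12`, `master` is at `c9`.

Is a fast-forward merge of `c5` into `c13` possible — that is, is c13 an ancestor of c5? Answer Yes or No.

A fast-forward from c13 to c5 is possible iff c13 is an ancestor of c5.
Ancestors of c5: {c11, c5}.
c13 is not among them, so fast-forward is not possible.

No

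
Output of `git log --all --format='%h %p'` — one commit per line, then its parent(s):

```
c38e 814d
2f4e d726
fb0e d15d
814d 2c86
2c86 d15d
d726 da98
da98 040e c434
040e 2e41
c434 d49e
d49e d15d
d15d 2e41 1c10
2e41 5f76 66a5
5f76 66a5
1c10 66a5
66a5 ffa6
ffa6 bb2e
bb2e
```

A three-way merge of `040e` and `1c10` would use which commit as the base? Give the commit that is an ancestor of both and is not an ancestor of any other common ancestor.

Ancestors of 040e: {040e, 2e41, 5f76, 66a5, bb2e, ffa6}.
Ancestors of 1c10: {1c10, 66a5, bb2e, ffa6}.
Common ancestors: {66a5, bb2e, ffa6}.
Among these, 66a5 is not an ancestor of any other common ancestor — it is the merge base.

66a5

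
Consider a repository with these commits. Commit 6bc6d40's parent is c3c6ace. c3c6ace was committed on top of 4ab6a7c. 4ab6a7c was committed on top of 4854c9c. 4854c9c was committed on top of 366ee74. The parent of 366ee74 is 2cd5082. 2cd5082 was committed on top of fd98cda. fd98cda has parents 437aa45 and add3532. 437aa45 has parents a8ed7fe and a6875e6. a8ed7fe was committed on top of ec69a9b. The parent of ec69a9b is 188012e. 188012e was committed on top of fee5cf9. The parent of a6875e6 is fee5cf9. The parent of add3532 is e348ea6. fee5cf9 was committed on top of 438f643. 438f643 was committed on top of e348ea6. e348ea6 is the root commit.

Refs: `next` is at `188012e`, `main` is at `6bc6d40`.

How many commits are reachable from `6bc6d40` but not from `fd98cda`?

Reachable from 6bc6d40: {188012e, 2cd5082, 366ee74, 437aa45, 438f643, 4854c9c, 4ab6a7c, 6bc6d40, a6875e6, a8ed7fe, add3532, c3c6ace, e348ea6, ec69a9b, fd98cda, fee5cf9}.
Reachable from fd98cda: {188012e, 437aa45, 438f643, a6875e6, a8ed7fe, add3532, e348ea6, ec69a9b, fd98cda, fee5cf9}.
In 6bc6d40's history but not fd98cda's: {2cd5082, 366ee74, 4854c9c, 4ab6a7c, 6bc6d40, c3c6ace} — 6 commits.

6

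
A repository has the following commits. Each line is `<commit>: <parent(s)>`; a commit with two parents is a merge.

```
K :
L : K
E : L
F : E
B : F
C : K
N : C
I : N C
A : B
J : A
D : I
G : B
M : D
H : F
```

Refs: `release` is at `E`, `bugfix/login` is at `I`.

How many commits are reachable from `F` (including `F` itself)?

Walking parent pointers from F: reachable set = {E, F, K, L}.
That is 4 commits.

4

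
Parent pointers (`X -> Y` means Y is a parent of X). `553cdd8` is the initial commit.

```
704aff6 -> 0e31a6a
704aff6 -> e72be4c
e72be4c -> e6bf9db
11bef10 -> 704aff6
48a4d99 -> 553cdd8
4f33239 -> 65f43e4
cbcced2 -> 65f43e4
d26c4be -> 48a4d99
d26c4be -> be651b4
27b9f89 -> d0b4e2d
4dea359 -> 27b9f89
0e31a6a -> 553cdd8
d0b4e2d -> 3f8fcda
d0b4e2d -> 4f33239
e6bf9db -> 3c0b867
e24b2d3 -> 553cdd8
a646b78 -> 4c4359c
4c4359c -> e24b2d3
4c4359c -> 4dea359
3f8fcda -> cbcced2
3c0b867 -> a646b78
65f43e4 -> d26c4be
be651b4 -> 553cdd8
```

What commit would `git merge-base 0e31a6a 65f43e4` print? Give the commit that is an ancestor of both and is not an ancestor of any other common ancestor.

553cdd8

Ancestors of 0e31a6a: {0e31a6a, 553cdd8}.
Ancestors of 65f43e4: {48a4d99, 553cdd8, 65f43e4, be651b4, d26c4be}.
Common ancestors: {553cdd8}.
The only common ancestor is 553cdd8, so it is the merge base.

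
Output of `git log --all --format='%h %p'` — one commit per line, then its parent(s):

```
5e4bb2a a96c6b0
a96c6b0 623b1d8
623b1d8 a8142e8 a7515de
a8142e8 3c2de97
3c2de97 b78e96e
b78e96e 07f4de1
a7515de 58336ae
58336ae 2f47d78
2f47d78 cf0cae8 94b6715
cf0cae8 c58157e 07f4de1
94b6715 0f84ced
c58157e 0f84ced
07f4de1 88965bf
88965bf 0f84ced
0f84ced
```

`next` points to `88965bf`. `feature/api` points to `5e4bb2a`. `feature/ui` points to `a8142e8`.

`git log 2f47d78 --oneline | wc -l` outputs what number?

7

Walking parent pointers from 2f47d78: reachable set = {07f4de1, 0f84ced, 2f47d78, 88965bf, 94b6715, c58157e, cf0cae8}.
That is 7 commits.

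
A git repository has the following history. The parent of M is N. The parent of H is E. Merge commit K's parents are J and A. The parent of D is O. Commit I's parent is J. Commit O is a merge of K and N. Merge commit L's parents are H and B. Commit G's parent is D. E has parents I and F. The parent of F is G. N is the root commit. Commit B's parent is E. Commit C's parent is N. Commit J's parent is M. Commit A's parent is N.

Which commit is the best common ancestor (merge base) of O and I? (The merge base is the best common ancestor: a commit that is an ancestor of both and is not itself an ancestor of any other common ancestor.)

Ancestors of O: {A, J, K, M, N, O}.
Ancestors of I: {I, J, M, N}.
Common ancestors: {J, M, N}.
Among these, J is not an ancestor of any other common ancestor — it is the merge base.

J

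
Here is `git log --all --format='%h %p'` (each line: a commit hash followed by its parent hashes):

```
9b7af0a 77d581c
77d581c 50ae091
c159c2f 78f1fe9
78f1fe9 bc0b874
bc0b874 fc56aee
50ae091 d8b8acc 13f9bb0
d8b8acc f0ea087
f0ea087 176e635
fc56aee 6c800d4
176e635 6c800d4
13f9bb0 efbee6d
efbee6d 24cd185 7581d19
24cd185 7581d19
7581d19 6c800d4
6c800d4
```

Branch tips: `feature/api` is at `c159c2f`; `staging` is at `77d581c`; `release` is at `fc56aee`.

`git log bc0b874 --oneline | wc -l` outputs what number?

Walking parent pointers from bc0b874: reachable set = {6c800d4, bc0b874, fc56aee}.
That is 3 commits.

3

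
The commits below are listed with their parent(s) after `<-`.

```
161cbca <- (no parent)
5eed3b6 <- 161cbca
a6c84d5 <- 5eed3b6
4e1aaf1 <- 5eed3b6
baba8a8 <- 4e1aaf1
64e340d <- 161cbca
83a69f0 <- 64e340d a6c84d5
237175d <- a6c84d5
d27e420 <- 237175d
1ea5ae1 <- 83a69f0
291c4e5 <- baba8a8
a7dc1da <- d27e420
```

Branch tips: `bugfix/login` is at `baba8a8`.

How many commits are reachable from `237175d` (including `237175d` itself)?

4

Walking parent pointers from 237175d: reachable set = {161cbca, 237175d, 5eed3b6, a6c84d5}.
That is 4 commits.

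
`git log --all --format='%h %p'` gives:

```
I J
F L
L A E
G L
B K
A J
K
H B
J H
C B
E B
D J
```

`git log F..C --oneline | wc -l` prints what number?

1

Reachable from C: {B, C, K}.
Reachable from F: {A, B, E, F, H, J, K, L}.
In C's history but not F's: {C} — 1 commit.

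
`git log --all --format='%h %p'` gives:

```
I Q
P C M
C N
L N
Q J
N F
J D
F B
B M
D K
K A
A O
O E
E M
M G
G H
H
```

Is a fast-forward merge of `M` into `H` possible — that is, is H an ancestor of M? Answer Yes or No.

A fast-forward from H to M is possible iff H is an ancestor of M.
Ancestors of M: {G, H, M}.
H is among them, so fast-forward is possible.

Yes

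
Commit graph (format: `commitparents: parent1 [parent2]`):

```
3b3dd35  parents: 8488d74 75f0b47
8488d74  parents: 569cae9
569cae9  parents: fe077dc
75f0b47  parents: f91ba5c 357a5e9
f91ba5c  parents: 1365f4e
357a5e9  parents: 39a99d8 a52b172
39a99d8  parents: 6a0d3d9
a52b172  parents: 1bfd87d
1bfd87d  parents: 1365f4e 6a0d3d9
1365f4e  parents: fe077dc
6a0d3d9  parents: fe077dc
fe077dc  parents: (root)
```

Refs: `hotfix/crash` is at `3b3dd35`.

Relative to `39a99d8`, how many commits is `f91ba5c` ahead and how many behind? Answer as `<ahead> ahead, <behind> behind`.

Reachable from f91ba5c: {1365f4e, f91ba5c, fe077dc}.
Reachable from 39a99d8: {39a99d8, 6a0d3d9, fe077dc}.
Only in f91ba5c's history (ahead): {1365f4e, f91ba5c} — 2.
Only in 39a99d8's history (behind): {39a99d8, 6a0d3d9} — 2.

2 ahead, 2 behind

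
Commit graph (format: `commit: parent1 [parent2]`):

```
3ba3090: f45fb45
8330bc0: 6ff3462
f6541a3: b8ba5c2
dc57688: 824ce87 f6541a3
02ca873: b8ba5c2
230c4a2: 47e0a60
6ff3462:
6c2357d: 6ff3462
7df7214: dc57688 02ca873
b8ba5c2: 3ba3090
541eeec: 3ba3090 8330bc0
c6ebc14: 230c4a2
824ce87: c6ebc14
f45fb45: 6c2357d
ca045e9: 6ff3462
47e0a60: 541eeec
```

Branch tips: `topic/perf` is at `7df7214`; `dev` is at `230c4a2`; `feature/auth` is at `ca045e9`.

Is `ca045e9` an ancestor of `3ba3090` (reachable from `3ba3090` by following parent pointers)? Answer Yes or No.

No

Ancestors of 3ba3090: {3ba3090, 6c2357d, 6ff3462, f45fb45}.
ca045e9 is not in that set, so it is not an ancestor of 3ba3090.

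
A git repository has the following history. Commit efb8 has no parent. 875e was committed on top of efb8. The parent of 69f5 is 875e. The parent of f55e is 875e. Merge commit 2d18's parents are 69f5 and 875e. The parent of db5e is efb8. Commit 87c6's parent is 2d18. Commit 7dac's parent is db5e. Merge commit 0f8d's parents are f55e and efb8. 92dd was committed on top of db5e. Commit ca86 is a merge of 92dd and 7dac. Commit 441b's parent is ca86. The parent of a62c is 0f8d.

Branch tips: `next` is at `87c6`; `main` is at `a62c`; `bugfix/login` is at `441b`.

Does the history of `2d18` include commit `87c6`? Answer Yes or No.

Ancestors of 2d18: {2d18, 69f5, 875e, efb8}.
87c6 is not in that set, so it is not an ancestor of 2d18.

No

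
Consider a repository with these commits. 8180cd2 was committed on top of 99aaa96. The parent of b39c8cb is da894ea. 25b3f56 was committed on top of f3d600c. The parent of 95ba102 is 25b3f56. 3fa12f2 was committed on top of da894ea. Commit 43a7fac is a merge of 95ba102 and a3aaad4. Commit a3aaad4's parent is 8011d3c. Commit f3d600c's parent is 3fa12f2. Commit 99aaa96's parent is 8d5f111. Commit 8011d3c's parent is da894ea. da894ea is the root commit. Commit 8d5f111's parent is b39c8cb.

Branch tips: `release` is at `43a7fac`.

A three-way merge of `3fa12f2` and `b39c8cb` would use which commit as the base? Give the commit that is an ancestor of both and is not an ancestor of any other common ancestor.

Ancestors of 3fa12f2: {3fa12f2, da894ea}.
Ancestors of b39c8cb: {b39c8cb, da894ea}.
Common ancestors: {da894ea}.
The only common ancestor is da894ea, so it is the merge base.

da894ea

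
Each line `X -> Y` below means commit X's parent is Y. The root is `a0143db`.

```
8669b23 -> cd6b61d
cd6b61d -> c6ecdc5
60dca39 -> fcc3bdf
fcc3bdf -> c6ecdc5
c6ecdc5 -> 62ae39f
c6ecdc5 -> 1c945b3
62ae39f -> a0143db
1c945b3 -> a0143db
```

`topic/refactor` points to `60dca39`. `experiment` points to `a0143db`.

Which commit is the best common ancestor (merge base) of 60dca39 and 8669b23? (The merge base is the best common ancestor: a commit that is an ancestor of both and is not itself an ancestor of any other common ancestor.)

c6ecdc5

Ancestors of 60dca39: {1c945b3, 60dca39, 62ae39f, a0143db, c6ecdc5, fcc3bdf}.
Ancestors of 8669b23: {1c945b3, 62ae39f, 8669b23, a0143db, c6ecdc5, cd6b61d}.
Common ancestors: {1c945b3, 62ae39f, a0143db, c6ecdc5}.
Among these, c6ecdc5 is not an ancestor of any other common ancestor — it is the merge base.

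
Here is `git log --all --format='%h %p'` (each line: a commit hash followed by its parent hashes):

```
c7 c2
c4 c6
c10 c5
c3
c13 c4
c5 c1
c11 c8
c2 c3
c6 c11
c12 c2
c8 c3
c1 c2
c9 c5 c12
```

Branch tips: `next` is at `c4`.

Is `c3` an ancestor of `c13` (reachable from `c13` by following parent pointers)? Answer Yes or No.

Yes

Ancestors of c13 (commits reachable by following parents): {c11, c13, c3, c4, c6, c8}.
c3 is in that set, so it is an ancestor of c13.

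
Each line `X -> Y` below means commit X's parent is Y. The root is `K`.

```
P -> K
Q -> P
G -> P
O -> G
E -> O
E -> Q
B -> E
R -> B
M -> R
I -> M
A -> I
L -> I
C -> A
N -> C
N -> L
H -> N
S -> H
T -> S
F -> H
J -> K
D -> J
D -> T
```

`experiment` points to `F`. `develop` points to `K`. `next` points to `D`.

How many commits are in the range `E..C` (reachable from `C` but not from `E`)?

6

Reachable from C: {A, B, C, E, G, I, K, M, O, P, Q, R}.
Reachable from E: {E, G, K, O, P, Q}.
In C's history but not E's: {A, B, C, I, M, R} — 6 commits.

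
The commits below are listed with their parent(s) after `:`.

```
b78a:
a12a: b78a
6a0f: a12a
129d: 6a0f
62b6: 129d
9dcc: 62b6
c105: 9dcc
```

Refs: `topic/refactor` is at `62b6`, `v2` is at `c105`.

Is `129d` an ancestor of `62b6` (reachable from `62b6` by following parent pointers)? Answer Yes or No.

Ancestors of 62b6 (commits reachable by following parents): {129d, 62b6, 6a0f, a12a, b78a}.
129d is in that set, so it is an ancestor of 62b6.

Yes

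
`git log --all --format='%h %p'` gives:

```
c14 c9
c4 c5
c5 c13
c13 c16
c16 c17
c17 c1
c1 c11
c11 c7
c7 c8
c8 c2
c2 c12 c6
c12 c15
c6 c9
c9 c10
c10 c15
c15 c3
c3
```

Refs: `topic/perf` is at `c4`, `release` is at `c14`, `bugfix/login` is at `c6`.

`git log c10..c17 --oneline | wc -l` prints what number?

Reachable from c17: {c1, c10, c11, c12, c15, c17, c2, c3, c6, c7, c8, c9}.
Reachable from c10: {c10, c15, c3}.
In c17's history but not c10's: {c1, c11, c12, c17, c2, c6, c7, c8, c9} — 9 commits.

9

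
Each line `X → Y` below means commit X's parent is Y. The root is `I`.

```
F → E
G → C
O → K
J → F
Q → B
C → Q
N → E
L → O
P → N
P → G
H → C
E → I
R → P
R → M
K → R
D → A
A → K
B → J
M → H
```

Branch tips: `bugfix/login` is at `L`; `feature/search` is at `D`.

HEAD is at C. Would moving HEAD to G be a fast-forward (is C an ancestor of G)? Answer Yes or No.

Yes

A fast-forward from C to G is possible iff C is an ancestor of G.
Ancestors of G: {B, C, E, F, G, I, J, Q}.
C is among them, so fast-forward is possible.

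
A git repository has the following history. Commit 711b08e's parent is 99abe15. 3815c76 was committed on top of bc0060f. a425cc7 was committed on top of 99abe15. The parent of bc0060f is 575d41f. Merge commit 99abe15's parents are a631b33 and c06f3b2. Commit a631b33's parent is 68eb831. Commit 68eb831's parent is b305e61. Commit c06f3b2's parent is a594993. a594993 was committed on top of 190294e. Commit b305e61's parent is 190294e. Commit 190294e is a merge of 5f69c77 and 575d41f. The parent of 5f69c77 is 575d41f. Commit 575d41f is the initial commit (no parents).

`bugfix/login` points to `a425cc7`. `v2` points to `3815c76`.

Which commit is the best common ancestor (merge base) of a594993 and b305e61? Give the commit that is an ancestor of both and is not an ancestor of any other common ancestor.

Ancestors of a594993: {190294e, 575d41f, 5f69c77, a594993}.
Ancestors of b305e61: {190294e, 575d41f, 5f69c77, b305e61}.
Common ancestors: {190294e, 575d41f, 5f69c77}.
Among these, 190294e is not an ancestor of any other common ancestor — it is the merge base.

190294e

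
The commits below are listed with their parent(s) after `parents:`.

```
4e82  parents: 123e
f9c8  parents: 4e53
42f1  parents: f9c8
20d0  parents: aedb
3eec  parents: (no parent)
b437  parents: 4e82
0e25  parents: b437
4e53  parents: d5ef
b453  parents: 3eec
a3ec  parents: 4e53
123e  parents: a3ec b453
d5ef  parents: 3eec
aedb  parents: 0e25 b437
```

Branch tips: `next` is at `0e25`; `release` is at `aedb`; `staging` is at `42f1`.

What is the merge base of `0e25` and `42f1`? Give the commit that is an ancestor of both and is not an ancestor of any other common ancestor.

4e53

Ancestors of 0e25: {0e25, 123e, 3eec, 4e53, 4e82, a3ec, b437, b453, d5ef}.
Ancestors of 42f1: {3eec, 42f1, 4e53, d5ef, f9c8}.
Common ancestors: {3eec, 4e53, d5ef}.
Among these, 4e53 is not an ancestor of any other common ancestor — it is the merge base.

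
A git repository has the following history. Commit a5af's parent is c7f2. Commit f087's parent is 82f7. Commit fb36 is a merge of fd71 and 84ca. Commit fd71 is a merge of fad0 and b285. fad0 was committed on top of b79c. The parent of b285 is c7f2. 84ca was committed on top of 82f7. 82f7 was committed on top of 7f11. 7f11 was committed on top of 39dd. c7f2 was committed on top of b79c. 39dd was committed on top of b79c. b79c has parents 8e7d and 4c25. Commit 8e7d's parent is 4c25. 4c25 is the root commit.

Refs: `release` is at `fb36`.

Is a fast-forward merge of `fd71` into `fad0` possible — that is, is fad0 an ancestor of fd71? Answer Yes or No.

Yes

A fast-forward from fad0 to fd71 is possible iff fad0 is an ancestor of fd71.
Ancestors of fd71: {4c25, 8e7d, b285, b79c, c7f2, fad0, fd71}.
fad0 is among them, so fast-forward is possible.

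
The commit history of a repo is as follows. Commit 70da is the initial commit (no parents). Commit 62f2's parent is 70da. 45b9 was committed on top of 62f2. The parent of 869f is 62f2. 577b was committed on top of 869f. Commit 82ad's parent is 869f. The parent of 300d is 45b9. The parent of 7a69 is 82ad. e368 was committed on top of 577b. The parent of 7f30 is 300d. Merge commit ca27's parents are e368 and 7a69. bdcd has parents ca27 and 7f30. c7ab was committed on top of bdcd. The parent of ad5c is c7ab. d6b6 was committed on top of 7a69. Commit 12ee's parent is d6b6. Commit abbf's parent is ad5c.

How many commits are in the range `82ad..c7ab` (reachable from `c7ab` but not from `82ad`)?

Reachable from c7ab: {300d, 45b9, 577b, 62f2, 70da, 7a69, 7f30, 82ad, 869f, bdcd, c7ab, ca27, e368}.
Reachable from 82ad: {62f2, 70da, 82ad, 869f}.
In c7ab's history but not 82ad's: {300d, 45b9, 577b, 7a69, 7f30, bdcd, c7ab, ca27, e368} — 9 commits.

9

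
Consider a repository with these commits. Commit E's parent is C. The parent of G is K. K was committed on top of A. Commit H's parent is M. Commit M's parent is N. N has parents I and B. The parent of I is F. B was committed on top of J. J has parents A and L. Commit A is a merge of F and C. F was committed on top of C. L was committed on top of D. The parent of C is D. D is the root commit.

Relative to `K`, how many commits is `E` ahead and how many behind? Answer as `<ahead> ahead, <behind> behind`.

1 ahead, 3 behind

Reachable from E: {C, D, E}.
Reachable from K: {A, C, D, F, K}.
Only in E's history (ahead): {E} — 1.
Only in K's history (behind): {A, F, K} — 3.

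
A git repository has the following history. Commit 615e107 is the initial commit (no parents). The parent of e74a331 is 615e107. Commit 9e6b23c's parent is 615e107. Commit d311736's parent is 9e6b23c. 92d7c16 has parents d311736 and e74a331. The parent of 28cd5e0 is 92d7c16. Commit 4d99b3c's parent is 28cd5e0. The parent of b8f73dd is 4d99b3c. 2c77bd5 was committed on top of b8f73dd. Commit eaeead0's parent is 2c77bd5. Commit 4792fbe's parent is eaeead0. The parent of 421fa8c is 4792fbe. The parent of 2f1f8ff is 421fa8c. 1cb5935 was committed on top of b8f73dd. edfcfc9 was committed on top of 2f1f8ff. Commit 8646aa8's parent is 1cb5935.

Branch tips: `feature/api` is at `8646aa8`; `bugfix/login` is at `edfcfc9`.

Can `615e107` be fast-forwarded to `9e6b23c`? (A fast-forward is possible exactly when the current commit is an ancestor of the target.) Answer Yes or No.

Yes

A fast-forward from 615e107 to 9e6b23c is possible iff 615e107 is an ancestor of 9e6b23c.
Ancestors of 9e6b23c: {615e107, 9e6b23c}.
615e107 is among them, so fast-forward is possible.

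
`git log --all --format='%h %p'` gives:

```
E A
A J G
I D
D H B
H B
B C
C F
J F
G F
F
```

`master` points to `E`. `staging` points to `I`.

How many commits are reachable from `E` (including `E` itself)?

Walking parent pointers from E: reachable set = {A, E, F, G, J}.
That is 5 commits.

5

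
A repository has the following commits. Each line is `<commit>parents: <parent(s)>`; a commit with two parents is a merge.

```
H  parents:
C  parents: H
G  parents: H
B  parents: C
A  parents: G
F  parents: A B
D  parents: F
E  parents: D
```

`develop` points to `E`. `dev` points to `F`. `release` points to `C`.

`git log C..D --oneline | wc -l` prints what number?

5

Reachable from D: {A, B, C, D, F, G, H}.
Reachable from C: {C, H}.
In D's history but not C's: {A, B, D, F, G} — 5 commits.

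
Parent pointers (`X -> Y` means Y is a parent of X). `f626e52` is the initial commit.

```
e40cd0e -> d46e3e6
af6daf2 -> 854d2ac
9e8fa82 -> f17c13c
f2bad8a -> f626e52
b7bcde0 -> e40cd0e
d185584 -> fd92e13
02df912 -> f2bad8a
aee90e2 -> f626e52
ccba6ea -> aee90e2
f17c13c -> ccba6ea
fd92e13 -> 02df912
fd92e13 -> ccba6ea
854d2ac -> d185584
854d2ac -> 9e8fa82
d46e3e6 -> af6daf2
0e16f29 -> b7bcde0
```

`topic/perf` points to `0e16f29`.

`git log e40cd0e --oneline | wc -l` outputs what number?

Walking parent pointers from e40cd0e: reachable set = {02df912, 854d2ac, 9e8fa82, aee90e2, af6daf2, ccba6ea, d185584, d46e3e6, e40cd0e, f17c13c, f2bad8a, f626e52, fd92e13}.
That is 13 commits.

13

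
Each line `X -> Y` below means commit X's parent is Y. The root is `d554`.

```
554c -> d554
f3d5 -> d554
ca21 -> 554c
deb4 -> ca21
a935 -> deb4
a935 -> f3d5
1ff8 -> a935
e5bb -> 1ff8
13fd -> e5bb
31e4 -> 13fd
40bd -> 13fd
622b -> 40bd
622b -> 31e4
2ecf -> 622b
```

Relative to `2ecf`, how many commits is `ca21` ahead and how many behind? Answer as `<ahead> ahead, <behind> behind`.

0 ahead, 10 behind

Reachable from ca21: {554c, ca21, d554}.
Reachable from 2ecf: {13fd, 1ff8, 2ecf, 31e4, 40bd, 554c, 622b, a935, ca21, d554, deb4, e5bb, f3d5}.
Only in ca21's history (ahead): {} — 0.
Only in 2ecf's history (behind): {13fd, 1ff8, 2ecf, 31e4, 40bd, 622b, a935, deb4, e5bb, f3d5} — 10.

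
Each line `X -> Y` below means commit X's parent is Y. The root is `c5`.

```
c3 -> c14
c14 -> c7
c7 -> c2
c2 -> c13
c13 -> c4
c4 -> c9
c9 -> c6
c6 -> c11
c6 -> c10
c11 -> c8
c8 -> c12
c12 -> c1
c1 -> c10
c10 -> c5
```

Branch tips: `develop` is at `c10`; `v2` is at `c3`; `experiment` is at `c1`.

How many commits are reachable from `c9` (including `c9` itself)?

8

Walking parent pointers from c9: reachable set = {c1, c10, c11, c12, c5, c6, c8, c9}.
That is 8 commits.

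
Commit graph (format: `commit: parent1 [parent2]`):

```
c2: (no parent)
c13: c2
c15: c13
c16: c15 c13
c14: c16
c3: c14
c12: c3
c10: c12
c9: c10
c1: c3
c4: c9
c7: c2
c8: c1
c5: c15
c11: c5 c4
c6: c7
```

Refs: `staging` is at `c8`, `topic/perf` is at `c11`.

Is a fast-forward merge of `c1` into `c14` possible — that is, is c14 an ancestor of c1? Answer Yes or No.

Yes

A fast-forward from c14 to c1 is possible iff c14 is an ancestor of c1.
Ancestors of c1: {c1, c13, c14, c15, c16, c2, c3}.
c14 is among them, so fast-forward is possible.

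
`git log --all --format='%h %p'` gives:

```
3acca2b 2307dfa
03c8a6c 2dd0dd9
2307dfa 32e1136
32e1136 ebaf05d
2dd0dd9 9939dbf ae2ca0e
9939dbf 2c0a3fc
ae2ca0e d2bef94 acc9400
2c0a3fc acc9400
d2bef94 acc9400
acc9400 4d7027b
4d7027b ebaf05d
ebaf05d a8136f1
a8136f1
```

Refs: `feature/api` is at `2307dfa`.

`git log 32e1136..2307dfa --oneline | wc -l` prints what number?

1

Reachable from 2307dfa: {2307dfa, 32e1136, a8136f1, ebaf05d}.
Reachable from 32e1136: {32e1136, a8136f1, ebaf05d}.
In 2307dfa's history but not 32e1136's: {2307dfa} — 1 commit.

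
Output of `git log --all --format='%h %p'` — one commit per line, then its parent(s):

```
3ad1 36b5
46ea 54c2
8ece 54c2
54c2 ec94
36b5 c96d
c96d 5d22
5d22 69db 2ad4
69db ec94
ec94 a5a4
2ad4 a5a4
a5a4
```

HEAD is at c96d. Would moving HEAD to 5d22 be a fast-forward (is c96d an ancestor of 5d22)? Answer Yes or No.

A fast-forward from c96d to 5d22 is possible iff c96d is an ancestor of 5d22.
Ancestors of 5d22: {2ad4, 5d22, 69db, a5a4, ec94}.
c96d is not among them, so fast-forward is not possible.

No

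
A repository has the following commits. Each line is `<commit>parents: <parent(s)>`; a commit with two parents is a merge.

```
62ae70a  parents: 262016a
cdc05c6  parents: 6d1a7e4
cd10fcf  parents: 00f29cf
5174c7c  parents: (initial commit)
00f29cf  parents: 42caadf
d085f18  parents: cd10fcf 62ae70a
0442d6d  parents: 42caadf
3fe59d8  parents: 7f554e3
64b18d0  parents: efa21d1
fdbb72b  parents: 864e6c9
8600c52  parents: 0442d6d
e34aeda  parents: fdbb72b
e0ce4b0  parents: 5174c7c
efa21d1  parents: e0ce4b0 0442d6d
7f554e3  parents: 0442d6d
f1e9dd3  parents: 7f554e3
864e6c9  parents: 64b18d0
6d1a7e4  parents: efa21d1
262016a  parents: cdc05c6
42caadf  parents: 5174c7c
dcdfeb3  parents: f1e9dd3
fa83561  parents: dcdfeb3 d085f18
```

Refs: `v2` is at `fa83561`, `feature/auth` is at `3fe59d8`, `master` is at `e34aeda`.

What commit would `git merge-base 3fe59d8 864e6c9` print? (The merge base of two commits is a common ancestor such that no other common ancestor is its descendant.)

0442d6d

Ancestors of 3fe59d8: {0442d6d, 3fe59d8, 42caadf, 5174c7c, 7f554e3}.
Ancestors of 864e6c9: {0442d6d, 42caadf, 5174c7c, 64b18d0, 864e6c9, e0ce4b0, efa21d1}.
Common ancestors: {0442d6d, 42caadf, 5174c7c}.
Among these, 0442d6d is not an ancestor of any other common ancestor — it is the merge base.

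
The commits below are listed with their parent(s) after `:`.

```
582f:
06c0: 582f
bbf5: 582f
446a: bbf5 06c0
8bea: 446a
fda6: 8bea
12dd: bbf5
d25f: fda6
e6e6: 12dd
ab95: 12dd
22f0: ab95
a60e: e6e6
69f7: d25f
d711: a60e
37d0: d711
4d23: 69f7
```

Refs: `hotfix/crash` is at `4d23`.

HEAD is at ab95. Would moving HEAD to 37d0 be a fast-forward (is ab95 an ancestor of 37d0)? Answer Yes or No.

A fast-forward from ab95 to 37d0 is possible iff ab95 is an ancestor of 37d0.
Ancestors of 37d0: {12dd, 37d0, 582f, a60e, bbf5, d711, e6e6}.
ab95 is not among them, so fast-forward is not possible.

No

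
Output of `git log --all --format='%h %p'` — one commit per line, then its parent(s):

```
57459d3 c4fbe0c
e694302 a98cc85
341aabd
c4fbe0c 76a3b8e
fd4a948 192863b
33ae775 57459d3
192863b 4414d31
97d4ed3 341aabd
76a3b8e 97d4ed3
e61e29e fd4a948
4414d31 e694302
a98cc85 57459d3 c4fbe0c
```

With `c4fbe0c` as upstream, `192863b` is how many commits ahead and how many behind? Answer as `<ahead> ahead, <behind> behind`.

5 ahead, 0 behind

Reachable from 192863b: {192863b, 341aabd, 4414d31, 57459d3, 76a3b8e, 97d4ed3, a98cc85, c4fbe0c, e694302}.
Reachable from c4fbe0c: {341aabd, 76a3b8e, 97d4ed3, c4fbe0c}.
Only in 192863b's history (ahead): {192863b, 4414d31, 57459d3, a98cc85, e694302} — 5.
Only in c4fbe0c's history (behind): {} — 0.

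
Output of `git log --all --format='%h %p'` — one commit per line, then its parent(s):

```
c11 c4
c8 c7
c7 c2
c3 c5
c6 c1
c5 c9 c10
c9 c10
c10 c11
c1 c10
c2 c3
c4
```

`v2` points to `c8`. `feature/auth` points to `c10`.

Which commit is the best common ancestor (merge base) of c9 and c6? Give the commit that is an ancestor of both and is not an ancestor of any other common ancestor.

Ancestors of c9: {c10, c11, c4, c9}.
Ancestors of c6: {c1, c10, c11, c4, c6}.
Common ancestors: {c10, c11, c4}.
Among these, c10 is not an ancestor of any other common ancestor — it is the merge base.

c10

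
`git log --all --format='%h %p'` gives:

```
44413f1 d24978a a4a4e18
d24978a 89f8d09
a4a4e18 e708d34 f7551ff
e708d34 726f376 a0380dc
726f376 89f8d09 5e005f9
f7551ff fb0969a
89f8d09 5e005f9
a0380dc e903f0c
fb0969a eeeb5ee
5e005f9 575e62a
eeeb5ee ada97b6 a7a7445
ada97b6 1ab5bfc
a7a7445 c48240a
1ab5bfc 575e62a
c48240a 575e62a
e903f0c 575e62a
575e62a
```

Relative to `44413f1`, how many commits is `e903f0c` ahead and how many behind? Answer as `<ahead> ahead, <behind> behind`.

Reachable from e903f0c: {575e62a, e903f0c}.
Reachable from 44413f1: {1ab5bfc, 44413f1, 575e62a, 5e005f9, 726f376, 89f8d09, a0380dc, a4a4e18, a7a7445, ada97b6, c48240a, d24978a, e708d34, e903f0c, eeeb5ee, f7551ff, fb0969a}.
Only in e903f0c's history (ahead): {} — 0.
Only in 44413f1's history (behind): {1ab5bfc, 44413f1, 5e005f9, 726f376, 89f8d09, a0380dc, a4a4e18, a7a7445, ada97b6, c48240a, d24978a, e708d34, eeeb5ee, f7551ff, fb0969a} — 15.

0 ahead, 15 behind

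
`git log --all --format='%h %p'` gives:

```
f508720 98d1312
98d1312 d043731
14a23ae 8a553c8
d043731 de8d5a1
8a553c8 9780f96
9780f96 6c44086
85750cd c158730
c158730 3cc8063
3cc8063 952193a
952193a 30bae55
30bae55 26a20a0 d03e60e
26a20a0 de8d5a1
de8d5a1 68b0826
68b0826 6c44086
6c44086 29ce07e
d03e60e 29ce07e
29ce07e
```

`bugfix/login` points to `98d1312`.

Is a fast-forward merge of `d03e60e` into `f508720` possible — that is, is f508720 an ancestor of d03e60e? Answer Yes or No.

A fast-forward from f508720 to d03e60e is possible iff f508720 is an ancestor of d03e60e.
Ancestors of d03e60e: {29ce07e, d03e60e}.
f508720 is not among them, so fast-forward is not possible.

No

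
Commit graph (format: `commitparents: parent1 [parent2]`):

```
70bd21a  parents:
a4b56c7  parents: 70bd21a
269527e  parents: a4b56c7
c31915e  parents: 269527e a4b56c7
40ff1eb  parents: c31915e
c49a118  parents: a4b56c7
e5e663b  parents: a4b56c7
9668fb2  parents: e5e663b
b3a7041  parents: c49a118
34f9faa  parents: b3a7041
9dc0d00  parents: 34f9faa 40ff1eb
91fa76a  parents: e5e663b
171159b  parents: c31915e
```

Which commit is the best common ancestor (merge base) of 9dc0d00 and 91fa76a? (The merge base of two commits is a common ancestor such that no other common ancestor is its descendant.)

a4b56c7

Ancestors of 9dc0d00: {269527e, 34f9faa, 40ff1eb, 70bd21a, 9dc0d00, a4b56c7, b3a7041, c31915e, c49a118}.
Ancestors of 91fa76a: {70bd21a, 91fa76a, a4b56c7, e5e663b}.
Common ancestors: {70bd21a, a4b56c7}.
Among these, a4b56c7 is not an ancestor of any other common ancestor — it is the merge base.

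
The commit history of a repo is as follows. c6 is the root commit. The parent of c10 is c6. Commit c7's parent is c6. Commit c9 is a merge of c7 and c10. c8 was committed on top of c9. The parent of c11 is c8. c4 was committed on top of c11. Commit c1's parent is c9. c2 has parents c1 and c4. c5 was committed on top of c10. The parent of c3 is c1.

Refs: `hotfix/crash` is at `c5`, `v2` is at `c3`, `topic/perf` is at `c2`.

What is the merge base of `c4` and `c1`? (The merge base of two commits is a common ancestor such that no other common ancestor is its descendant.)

Ancestors of c4: {c10, c11, c4, c6, c7, c8, c9}.
Ancestors of c1: {c1, c10, c6, c7, c9}.
Common ancestors: {c10, c6, c7, c9}.
Among these, c9 is not an ancestor of any other common ancestor — it is the merge base.

c9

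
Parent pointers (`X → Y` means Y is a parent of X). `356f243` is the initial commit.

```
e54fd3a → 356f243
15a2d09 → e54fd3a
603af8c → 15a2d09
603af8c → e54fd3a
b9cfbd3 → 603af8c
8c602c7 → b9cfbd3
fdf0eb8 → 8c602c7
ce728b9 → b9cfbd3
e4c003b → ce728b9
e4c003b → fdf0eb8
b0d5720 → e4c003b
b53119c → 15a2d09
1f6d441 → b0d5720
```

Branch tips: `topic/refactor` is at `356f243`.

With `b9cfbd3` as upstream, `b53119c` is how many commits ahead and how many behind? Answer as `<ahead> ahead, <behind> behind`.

Reachable from b53119c: {15a2d09, 356f243, b53119c, e54fd3a}.
Reachable from b9cfbd3: {15a2d09, 356f243, 603af8c, b9cfbd3, e54fd3a}.
Only in b53119c's history (ahead): {b53119c} — 1.
Only in b9cfbd3's history (behind): {603af8c, b9cfbd3} — 2.

1 ahead, 2 behind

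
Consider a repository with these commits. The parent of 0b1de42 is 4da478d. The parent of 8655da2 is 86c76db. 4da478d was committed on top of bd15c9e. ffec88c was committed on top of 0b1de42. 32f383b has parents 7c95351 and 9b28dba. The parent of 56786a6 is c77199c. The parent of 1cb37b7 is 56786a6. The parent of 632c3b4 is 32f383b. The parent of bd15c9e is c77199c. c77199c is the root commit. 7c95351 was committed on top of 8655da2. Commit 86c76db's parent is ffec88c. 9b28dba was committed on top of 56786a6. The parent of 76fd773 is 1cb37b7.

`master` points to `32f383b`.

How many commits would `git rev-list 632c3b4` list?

Walking parent pointers from 632c3b4: reachable set = {0b1de42, 32f383b, 4da478d, 56786a6, 632c3b4, 7c95351, 8655da2, 86c76db, 9b28dba, bd15c9e, c77199c, ffec88c}.
That is 12 commits.

12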